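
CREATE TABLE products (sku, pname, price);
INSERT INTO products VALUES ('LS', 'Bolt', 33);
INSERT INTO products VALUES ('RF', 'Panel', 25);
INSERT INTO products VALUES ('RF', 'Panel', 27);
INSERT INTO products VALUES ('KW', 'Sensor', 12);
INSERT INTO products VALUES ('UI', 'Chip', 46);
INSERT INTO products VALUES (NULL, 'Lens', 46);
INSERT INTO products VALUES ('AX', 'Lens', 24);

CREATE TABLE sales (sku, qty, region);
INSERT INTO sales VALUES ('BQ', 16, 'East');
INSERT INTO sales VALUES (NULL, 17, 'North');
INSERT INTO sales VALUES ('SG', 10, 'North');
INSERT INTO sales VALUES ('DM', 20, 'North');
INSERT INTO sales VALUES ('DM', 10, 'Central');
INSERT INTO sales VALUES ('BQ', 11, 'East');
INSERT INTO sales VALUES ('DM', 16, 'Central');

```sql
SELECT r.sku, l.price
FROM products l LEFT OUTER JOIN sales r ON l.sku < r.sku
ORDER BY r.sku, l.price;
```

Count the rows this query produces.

LEFT JOIN keeps every row from `products`; unmatched rows get NULL for `sales`'s columns.
Matching on l.sku < r.sku. A NULL in a compared column never satisfies the condition.
Matched pairs: 10; unmatched l rows kept: 2.
Total: 10 matched + 2 padded = 12 rows.

12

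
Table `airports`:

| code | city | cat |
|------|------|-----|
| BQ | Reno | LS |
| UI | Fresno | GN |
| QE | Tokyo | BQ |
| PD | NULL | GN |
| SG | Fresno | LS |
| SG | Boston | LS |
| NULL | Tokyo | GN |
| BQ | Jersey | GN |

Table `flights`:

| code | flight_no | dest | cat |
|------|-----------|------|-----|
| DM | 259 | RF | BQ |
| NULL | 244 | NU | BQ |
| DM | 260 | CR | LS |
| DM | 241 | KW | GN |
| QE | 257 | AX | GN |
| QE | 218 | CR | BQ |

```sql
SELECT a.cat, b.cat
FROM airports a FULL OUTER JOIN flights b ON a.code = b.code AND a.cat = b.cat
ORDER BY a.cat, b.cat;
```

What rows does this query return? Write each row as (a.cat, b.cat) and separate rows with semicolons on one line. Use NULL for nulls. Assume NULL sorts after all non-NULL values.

(BQ, BQ); (GN, NULL); (GN, NULL); (GN, NULL); (GN, NULL); (LS, NULL); (LS, NULL); (LS, NULL); (NULL, BQ); (NULL, BQ); (NULL, GN); (NULL, GN); (NULL, LS)

FULL OUTER JOIN keeps every row from both sides; unmatched rows get NULL for the other side's columns.
Matching on a.code = b.code AND a.cat = b.cat. A NULL in a compared column never satisfies the condition.
- a[0] code=BQ, cat=LS → no match; kept with NULLs on the b side.
- a[1] code=UI, cat=GN → no match; kept with NULLs on the b side.
- a[2] code=QE, cat=BQ → 1 match(es) in b → 1 row(s).
- a[3] code=PD, cat=GN → no match; kept with NULLs on the b side.
- a[4] code=SG, cat=LS → no match; kept with NULLs on the b side.
- a[5] code=SG, cat=LS → no match; kept with NULLs on the b side.
- a[6] code=NULL, cat=GN → no match; kept with NULLs on the b side.
- a[7] code=BQ, cat=GN → no match; kept with NULLs on the b side.
- plus 5 unmatched b row(s), each kept with NULL a columns.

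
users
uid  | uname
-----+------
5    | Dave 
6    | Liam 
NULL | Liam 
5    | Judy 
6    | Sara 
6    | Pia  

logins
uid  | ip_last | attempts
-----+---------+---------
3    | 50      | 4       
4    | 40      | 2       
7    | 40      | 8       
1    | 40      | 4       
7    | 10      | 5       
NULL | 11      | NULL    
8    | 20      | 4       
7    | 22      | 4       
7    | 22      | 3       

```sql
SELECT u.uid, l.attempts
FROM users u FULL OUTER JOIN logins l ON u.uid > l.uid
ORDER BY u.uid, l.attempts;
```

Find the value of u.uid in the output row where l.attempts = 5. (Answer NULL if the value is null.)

FULL OUTER JOIN keeps every row from both sides; unmatched rows get NULL for the other side's columns.
Matching on u.uid > l.uid. A NULL in a compared column never satisfies the condition.
- u row (uid=5): matches 3 l row(s) → 3 output row(s).
- u row (uid=6): matches 3 l row(s) → 3 output row(s).
- u row (uid=NULL): no match → kept, l columns NULL.
- u row (uid=5): matches 3 l row(s) → 3 output row(s).
- u row (uid=6): matches 3 l row(s) → 3 output row(s).
- u row (uid=6): matches 3 l row(s) → 3 output row(s).
- 6 l row(s) had no u match → kept, u columns NULL.

NULL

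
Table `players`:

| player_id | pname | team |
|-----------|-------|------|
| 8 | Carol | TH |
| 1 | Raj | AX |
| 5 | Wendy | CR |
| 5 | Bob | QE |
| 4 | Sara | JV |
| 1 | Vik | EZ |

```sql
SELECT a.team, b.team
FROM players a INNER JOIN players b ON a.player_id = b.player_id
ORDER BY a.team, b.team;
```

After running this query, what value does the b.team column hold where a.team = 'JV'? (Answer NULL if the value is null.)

INNER JOIN keeps only pairs where the ON condition holds.
Matching on a.player_id = b.player_id.
- a (player_id=8) pairs with 1 row(s) of b.
- a (player_id=1) pairs with 2 row(s) of b.
- a (player_id=5) pairs with 2 row(s) of b.
- a (player_id=5) pairs with 2 row(s) of b.
- a (player_id=4) pairs with 1 row(s) of b.
- a (player_id=1) pairs with 2 row(s) of b.

JV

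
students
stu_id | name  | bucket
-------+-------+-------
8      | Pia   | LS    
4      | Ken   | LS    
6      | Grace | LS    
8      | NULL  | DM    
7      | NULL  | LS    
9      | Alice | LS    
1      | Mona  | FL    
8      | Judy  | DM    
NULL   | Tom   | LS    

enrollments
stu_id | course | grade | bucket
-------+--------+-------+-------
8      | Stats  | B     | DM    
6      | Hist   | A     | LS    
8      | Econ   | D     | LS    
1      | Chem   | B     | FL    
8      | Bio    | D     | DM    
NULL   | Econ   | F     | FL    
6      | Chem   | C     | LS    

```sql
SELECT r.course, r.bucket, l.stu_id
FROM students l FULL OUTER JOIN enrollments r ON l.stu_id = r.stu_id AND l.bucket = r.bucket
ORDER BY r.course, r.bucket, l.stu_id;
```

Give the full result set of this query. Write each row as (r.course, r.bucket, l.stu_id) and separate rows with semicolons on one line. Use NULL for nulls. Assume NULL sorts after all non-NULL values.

(Bio, DM, 8); (Bio, DM, 8); (Chem, FL, 1); (Chem, LS, 6); (Econ, FL, NULL); (Econ, LS, 8); (Hist, LS, 6); (Stats, DM, 8); (Stats, DM, 8); (NULL, NULL, 4); (NULL, NULL, 7); (NULL, NULL, 9); (NULL, NULL, NULL)

FULL OUTER JOIN keeps every row from both sides; unmatched rows get NULL for the other side's columns.
Matching on l.stu_id = r.stu_id AND l.bucket = r.bucket. A NULL in a compared column never satisfies the condition.
- l[0] stu_id=8, bucket=LS → 1 match(es) in r → 1 row(s).
- l[1] stu_id=4, bucket=LS → no match; kept with NULLs on the r side.
- l[2] stu_id=6, bucket=LS → 2 match(es) in r → 2 row(s).
- l[3] stu_id=8, bucket=DM → 2 match(es) in r → 2 row(s).
- l[4] stu_id=7, bucket=LS → no match; kept with NULLs on the r side.
- l[5] stu_id=9, bucket=LS → no match; kept with NULLs on the r side.
- l[6] stu_id=1, bucket=FL → 1 match(es) in r → 1 row(s).
- l[7] stu_id=8, bucket=DM → 2 match(es) in r → 2 row(s).
- l[8] stu_id=NULL, bucket=LS → no match; kept with NULLs on the r side.
- 1 r row(s) had no l match → kept, l columns NULL.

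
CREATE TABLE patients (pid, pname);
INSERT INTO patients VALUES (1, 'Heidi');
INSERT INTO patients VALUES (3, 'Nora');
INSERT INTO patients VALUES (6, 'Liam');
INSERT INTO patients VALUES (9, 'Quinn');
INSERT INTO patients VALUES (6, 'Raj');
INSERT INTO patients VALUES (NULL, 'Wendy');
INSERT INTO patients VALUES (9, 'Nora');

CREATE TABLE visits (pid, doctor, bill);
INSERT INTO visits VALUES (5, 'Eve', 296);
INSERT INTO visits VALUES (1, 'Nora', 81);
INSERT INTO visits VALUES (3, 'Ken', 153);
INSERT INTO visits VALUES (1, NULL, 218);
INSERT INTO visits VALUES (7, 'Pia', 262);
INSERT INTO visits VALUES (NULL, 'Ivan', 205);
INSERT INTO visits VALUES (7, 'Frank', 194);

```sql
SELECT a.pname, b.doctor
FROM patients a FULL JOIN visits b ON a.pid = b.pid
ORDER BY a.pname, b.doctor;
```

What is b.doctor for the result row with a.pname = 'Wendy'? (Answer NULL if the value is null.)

NULL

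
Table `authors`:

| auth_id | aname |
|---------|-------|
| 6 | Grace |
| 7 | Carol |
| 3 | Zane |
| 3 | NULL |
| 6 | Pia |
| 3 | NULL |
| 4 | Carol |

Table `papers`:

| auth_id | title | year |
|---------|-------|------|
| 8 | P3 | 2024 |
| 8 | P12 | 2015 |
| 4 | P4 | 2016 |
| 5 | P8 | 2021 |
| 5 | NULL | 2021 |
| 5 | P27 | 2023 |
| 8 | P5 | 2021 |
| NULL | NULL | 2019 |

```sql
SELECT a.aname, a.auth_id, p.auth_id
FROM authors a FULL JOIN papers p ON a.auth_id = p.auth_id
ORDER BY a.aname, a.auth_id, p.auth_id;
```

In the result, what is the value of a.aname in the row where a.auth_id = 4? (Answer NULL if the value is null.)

Carol

FULL OUTER JOIN keeps every row from both sides; unmatched rows get NULL for the other side's columns.
Matching on a.auth_id = p.auth_id. A NULL in a compared column never satisfies the condition.
Matched pairs: 1; unmatched a rows kept: 6; unmatched p rows kept: 7.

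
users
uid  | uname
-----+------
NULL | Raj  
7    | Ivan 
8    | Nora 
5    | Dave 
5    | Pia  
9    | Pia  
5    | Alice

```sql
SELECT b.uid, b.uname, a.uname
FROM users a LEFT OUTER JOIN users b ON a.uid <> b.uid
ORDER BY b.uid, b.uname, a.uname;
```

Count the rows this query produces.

LEFT JOIN keeps every row from `users a`; unmatched rows get NULL for `users b`'s columns.
Matching on a.uid <> b.uid. A NULL in a compared column never satisfies the condition.
- a[0] uid=NULL → no match; kept with NULLs on the b side.
- a[1] uid=7 → 5 match(es) in b → 5 row(s).
- a[2] uid=8 → 5 match(es) in b → 5 row(s).
- a[3] uid=5 → 3 match(es) in b → 3 row(s).
- a[4] uid=5 → 3 match(es) in b → 3 row(s).
- a[5] uid=9 → 5 match(es) in b → 5 row(s).
- a[6] uid=5 → 3 match(es) in b → 3 row(s).
Total: 24 matched + 1 padded = 25 rows.

25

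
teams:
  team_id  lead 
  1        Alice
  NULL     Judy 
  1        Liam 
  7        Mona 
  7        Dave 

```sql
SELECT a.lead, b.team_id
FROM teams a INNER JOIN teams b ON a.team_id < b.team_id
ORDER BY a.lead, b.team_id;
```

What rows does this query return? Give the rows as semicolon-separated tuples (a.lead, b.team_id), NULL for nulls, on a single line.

INNER JOIN keeps only pairs where the ON condition holds.
Matching on a.team_id < b.team_id. A NULL in a compared column never satisfies the condition.
Matched pairs: 4.

(Alice, 7); (Alice, 7); (Liam, 7); (Liam, 7)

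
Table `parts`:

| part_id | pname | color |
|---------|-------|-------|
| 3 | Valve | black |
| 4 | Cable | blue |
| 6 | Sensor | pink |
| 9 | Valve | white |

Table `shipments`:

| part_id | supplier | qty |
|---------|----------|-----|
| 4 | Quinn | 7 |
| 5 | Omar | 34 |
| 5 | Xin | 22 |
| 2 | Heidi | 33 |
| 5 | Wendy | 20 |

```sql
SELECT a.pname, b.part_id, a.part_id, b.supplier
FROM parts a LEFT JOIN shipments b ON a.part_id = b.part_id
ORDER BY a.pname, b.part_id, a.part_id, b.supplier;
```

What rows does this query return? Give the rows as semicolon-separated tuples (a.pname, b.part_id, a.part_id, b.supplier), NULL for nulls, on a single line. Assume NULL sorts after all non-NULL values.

LEFT JOIN keeps every row from `parts`; unmatched rows get NULL for `shipments`'s columns.
Matching on a.part_id = b.part_id.
Matched pairs: 1; unmatched a rows kept: 3.

(Cable, 4, 4, Quinn); (Sensor, NULL, 6, NULL); (Valve, NULL, 3, NULL); (Valve, NULL, 9, NULL)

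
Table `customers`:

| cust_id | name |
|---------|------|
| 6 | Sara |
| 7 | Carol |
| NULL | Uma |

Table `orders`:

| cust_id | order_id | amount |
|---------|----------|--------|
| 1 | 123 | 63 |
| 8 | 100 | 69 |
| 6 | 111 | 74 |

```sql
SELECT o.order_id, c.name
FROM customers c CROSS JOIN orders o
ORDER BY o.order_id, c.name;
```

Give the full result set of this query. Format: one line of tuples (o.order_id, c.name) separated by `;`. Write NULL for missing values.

CROSS JOIN pairs every row of `customers` with every row of `orders`: 3 × 3 = 9 rows.
After projecting and ordering:
o.order_id | c.name
100 | Carol
100 | Sara
100 | Uma
111 | Carol
111 | Sara
111 | Uma
123 | Carol
123 | Sara
123 | Uma

(100, Carol); (100, Sara); (100, Uma); (111, Carol); (111, Sara); (111, Uma); (123, Carol); (123, Sara); (123, Uma)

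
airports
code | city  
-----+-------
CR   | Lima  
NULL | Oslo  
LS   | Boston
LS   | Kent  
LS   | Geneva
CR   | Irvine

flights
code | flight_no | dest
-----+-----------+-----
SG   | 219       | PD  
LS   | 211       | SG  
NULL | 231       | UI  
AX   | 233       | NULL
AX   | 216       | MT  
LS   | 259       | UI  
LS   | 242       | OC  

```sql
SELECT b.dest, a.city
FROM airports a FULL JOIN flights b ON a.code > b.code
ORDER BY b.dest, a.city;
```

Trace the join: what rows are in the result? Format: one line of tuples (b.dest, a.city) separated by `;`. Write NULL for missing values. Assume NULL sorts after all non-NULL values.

(MT, Boston); (MT, Geneva); (MT, Irvine); (MT, Kent); (MT, Lima); (OC, NULL); (PD, NULL); (SG, NULL); (UI, NULL); (UI, NULL); (NULL, Boston); (NULL, Geneva); (NULL, Irvine); (NULL, Kent); (NULL, Lima); (NULL, Oslo)

FULL OUTER JOIN keeps every row from both sides; unmatched rows get NULL for the other side's columns.
Matching on a.code > b.code. A NULL in a compared column never satisfies the condition.
Matched pairs: 10; unmatched a rows kept: 1; unmatched b rows kept: 5.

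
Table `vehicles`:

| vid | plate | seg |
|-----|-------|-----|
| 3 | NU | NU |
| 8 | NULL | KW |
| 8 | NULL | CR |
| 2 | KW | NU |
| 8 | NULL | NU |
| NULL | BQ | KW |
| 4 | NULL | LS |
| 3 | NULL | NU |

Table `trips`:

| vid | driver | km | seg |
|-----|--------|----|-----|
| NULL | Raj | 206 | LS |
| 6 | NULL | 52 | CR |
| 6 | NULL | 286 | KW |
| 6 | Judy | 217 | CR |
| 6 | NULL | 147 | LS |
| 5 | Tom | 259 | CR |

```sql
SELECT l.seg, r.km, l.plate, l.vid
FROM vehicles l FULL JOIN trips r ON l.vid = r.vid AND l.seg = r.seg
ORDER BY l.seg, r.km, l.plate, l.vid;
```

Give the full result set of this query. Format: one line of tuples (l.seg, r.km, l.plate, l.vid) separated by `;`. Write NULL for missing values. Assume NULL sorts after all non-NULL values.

(CR, NULL, NULL, 8); (KW, NULL, BQ, NULL); (KW, NULL, NULL, 8); (LS, NULL, NULL, 4); (NU, NULL, KW, 2); (NU, NULL, NU, 3); (NU, NULL, NULL, 3); (NU, NULL, NULL, 8); (NULL, 52, NULL, NULL); (NULL, 147, NULL, NULL); (NULL, 206, NULL, NULL); (NULL, 217, NULL, NULL); (NULL, 259, NULL, NULL); (NULL, 286, NULL, NULL)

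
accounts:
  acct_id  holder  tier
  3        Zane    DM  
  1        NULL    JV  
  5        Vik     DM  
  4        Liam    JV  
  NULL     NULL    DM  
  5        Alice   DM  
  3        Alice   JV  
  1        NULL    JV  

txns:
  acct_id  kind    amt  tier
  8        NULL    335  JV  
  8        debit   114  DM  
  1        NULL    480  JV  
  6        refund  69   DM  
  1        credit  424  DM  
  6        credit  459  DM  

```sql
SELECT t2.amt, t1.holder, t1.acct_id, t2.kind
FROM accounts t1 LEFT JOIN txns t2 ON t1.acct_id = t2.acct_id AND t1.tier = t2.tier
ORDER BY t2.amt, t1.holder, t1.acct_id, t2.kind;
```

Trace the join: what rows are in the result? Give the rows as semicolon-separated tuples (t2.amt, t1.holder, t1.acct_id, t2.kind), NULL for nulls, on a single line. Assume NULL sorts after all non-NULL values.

LEFT JOIN keeps every row from `accounts`; unmatched rows get NULL for `txns`'s columns.
Matching on t1.acct_id = t2.acct_id AND t1.tier = t2.tier. A NULL in a compared column never satisfies the condition.
- t1 row (acct_id=3, tier=DM): no match → kept, t2 columns NULL.
- t1 row (acct_id=1, tier=JV): matches 1 t2 row(s) → 1 output row(s).
- t1 row (acct_id=5, tier=DM): no match → kept, t2 columns NULL.
- t1 row (acct_id=4, tier=JV): no match → kept, t2 columns NULL.
- t1 row (acct_id=NULL, tier=DM): no match → kept, t2 columns NULL.
- t1 row (acct_id=5, tier=DM): no match → kept, t2 columns NULL.
- t1 row (acct_id=3, tier=JV): no match → kept, t2 columns NULL.
- t1 row (acct_id=1, tier=JV): matches 1 t2 row(s) → 1 output row(s).
After projecting and ordering:
t2.amt | t1.holder | t1.acct_id | t2.kind
480 | NULL | 1 | NULL
480 | NULL | 1 | NULL
NULL | Alice | 3 | NULL
NULL | Alice | 5 | NULL
NULL | Liam | 4 | NULL
NULL | Vik | 5 | NULL
NULL | Zane | 3 | NULL
NULL | NULL | NULL | NULL

(480, NULL, 1, NULL); (480, NULL, 1, NULL); (NULL, Alice, 3, NULL); (NULL, Alice, 5, NULL); (NULL, Liam, 4, NULL); (NULL, Vik, 5, NULL); (NULL, Zane, 3, NULL); (NULL, NULL, NULL, NULL)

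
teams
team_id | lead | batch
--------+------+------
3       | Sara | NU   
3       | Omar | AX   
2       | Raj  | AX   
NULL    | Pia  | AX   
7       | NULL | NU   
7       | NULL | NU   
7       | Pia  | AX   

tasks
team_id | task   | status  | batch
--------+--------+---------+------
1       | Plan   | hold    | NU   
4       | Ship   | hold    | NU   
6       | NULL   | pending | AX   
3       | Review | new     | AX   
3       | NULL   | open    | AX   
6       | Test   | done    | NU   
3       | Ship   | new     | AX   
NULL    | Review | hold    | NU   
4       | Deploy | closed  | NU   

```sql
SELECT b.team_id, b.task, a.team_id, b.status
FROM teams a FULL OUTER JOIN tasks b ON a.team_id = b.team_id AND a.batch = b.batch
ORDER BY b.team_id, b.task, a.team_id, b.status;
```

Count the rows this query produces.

FULL OUTER JOIN keeps every row from both sides; unmatched rows get NULL for the other side's columns.
Matching on a.team_id = b.team_id AND a.batch = b.batch. A NULL in a compared column never satisfies the condition.
- a row (team_id=3, batch=NU): no match → kept, b columns NULL.
- a row (team_id=3, batch=AX): matches 3 b row(s) → 3 output row(s).
- a row (team_id=2, batch=AX): no match → kept, b columns NULL.
- a row (team_id=NULL, batch=AX): no match → kept, b columns NULL.
- a row (team_id=7, batch=NU): no match → kept, b columns NULL.
- a row (team_id=7, batch=NU): no match → kept, b columns NULL.
- a row (team_id=7, batch=AX): no match → kept, b columns NULL.
- 6 row(s) from b found no a partner → padded with NULL.
Total: 3 matched + 12 padded = 15 rows.

15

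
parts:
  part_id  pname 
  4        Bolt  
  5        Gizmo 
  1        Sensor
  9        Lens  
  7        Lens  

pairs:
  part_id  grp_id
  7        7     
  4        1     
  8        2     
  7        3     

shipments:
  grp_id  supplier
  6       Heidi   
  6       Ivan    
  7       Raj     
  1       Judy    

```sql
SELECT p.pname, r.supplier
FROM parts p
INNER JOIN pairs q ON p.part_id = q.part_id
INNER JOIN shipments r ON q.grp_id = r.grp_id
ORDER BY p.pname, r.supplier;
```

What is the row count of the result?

2

Evaluate left to right. First `parts p INNER JOIN pairs q` on part_id: 3 row(s).
Then INNER JOIN `shipments r` on grp_id: keep only rows whose q.grp_id appears in r.
Result: 2 row(s).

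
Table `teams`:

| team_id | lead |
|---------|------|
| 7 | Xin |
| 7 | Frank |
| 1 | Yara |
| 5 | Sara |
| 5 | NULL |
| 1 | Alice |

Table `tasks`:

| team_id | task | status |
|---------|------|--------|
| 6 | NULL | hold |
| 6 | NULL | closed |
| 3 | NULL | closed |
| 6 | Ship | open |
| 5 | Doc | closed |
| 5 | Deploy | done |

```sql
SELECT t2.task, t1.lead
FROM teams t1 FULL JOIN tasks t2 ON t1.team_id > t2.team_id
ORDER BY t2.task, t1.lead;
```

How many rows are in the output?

FULL OUTER JOIN keeps every row from both sides; unmatched rows get NULL for the other side's columns.
Matching on t1.team_id > t2.team_id.
Matched pairs: 14; unmatched t1 rows kept: 2; unmatched t2 rows kept: 0.
Total: 14 matched + 2 padded = 16 rows.

16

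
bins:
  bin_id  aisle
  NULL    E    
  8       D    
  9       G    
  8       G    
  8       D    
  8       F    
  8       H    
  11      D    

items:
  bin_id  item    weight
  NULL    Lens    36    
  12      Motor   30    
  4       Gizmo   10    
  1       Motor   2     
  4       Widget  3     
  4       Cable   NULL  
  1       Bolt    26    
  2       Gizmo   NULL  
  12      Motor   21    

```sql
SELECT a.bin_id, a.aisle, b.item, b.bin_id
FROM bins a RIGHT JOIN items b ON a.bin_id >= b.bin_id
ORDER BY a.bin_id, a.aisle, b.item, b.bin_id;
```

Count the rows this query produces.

45

RIGHT JOIN keeps every row from `items`; unmatched rows get NULL for `bins`'s columns.
Matching on a.bin_id >= b.bin_id. A NULL in a compared column never satisfies the condition.
- a (bin_id=NULL) has no partner in b.
- a (bin_id=8) pairs with 6 row(s) of b.
- a (bin_id=9) pairs with 6 row(s) of b.
- a (bin_id=8) pairs with 6 row(s) of b.
- a (bin_id=8) pairs with 6 row(s) of b.
- a (bin_id=8) pairs with 6 row(s) of b.
- a (bin_id=8) pairs with 6 row(s) of b.
- a (bin_id=11) pairs with 6 row(s) of b.
- 3 row(s) from b found no a partner → padded with NULL.
Total: 42 matched + 3 padded = 45 rows.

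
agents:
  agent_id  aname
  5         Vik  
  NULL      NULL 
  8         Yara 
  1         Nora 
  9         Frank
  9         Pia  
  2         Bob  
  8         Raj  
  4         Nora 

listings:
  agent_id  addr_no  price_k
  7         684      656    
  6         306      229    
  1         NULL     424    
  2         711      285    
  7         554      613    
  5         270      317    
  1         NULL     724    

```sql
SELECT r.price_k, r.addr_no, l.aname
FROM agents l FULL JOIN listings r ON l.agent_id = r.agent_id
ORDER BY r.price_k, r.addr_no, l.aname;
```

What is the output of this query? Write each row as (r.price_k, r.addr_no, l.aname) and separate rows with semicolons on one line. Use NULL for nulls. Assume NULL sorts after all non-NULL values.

(229, 306, NULL); (285, 711, Bob); (317, 270, Vik); (424, NULL, Nora); (613, 554, NULL); (656, 684, NULL); (724, NULL, Nora); (NULL, NULL, Frank); (NULL, NULL, Nora); (NULL, NULL, Pia); (NULL, NULL, Raj); (NULL, NULL, Yara); (NULL, NULL, NULL)

FULL OUTER JOIN keeps every row from both sides; unmatched rows get NULL for the other side's columns.
Matching on l.agent_id = r.agent_id. A NULL in a compared column never satisfies the condition.
Matched pairs: 4; unmatched l rows kept: 6; unmatched r rows kept: 3.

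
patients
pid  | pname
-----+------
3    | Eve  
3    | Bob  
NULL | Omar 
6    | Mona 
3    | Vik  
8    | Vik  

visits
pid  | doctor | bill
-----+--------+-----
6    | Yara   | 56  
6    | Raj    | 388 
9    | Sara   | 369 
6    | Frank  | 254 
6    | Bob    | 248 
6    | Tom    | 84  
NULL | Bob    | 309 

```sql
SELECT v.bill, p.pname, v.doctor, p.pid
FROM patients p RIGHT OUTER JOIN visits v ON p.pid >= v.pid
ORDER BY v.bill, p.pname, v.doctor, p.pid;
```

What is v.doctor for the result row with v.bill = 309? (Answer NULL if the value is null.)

Bob

RIGHT JOIN keeps every row from `visits`; unmatched rows get NULL for `patients`'s columns.
Matching on p.pid >= v.pid. A NULL in a compared column never satisfies the condition.
- p row (pid=3): no match.
- p row (pid=3): no match.
- p row (pid=NULL): no match.
- p row (pid=6): matches 5 v row(s) → 5 output row(s).
- p row (pid=3): no match.
- p row (pid=8): matches 5 v row(s) → 5 output row(s).
- plus 2 unmatched v row(s), each kept with NULL p columns.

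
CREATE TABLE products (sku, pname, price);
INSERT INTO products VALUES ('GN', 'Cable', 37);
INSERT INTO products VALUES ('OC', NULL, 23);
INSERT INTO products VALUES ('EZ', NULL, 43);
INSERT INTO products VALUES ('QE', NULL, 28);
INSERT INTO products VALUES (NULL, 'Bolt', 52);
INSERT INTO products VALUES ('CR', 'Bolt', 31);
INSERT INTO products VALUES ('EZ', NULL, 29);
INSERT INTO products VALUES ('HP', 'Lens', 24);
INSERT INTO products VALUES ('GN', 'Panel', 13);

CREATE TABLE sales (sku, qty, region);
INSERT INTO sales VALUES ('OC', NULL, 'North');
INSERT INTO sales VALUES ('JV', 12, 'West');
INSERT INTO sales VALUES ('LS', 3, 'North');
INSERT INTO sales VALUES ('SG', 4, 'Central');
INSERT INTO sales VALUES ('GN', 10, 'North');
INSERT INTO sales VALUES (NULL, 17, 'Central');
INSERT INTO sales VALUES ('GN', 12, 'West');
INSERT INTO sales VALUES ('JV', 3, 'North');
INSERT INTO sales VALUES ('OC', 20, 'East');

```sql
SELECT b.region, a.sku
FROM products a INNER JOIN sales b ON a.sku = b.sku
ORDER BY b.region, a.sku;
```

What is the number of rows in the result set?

INNER JOIN keeps only pairs where the ON condition holds.
Matching on a.sku = b.sku. A NULL in a compared column never satisfies the condition.
- sku=GN: 2 matching b row(s), so 2 row(s) emitted.
- sku=OC: 2 matching b row(s), so 2 row(s) emitted.
- sku=EZ: no matching b row, dropped.
- sku=QE: no matching b row, dropped.
- sku=NULL: no matching b row, dropped.
- sku=CR: no matching b row, dropped.
- sku=EZ: no matching b row, dropped.
- sku=HP: no matching b row, dropped.
- sku=GN: 2 matching b row(s), so 2 row(s) emitted.
Total: 6 rows.

6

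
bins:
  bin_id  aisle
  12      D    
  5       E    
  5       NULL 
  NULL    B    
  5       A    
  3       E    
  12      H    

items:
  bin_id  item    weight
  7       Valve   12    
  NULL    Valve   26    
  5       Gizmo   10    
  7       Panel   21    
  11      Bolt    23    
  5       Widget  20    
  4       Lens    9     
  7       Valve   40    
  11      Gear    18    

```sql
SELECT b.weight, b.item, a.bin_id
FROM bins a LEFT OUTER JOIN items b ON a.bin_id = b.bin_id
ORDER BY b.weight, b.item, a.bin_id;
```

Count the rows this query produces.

10

LEFT JOIN keeps every row from `bins`; unmatched rows get NULL for `items`'s columns.
Matching on a.bin_id = b.bin_id. A NULL in a compared column never satisfies the condition.
- a row (bin_id=12): no match → kept, b columns NULL.
- a row (bin_id=5): matches 2 b row(s) → 2 output row(s).
- a row (bin_id=5): matches 2 b row(s) → 2 output row(s).
- a row (bin_id=NULL): no match → kept, b columns NULL.
- a row (bin_id=5): matches 2 b row(s) → 2 output row(s).
- a row (bin_id=3): no match → kept, b columns NULL.
- a row (bin_id=12): no match → kept, b columns NULL.
Total: 6 matched + 4 padded = 10 rows.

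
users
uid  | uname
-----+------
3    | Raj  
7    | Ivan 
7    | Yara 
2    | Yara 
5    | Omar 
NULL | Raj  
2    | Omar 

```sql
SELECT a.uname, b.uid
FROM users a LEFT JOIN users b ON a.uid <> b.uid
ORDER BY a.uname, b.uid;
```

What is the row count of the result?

27

LEFT JOIN keeps every row from `users a`; unmatched rows get NULL for `users b`'s columns.
Matching on a.uid <> b.uid. A NULL in a compared column never satisfies the condition.
- uid=3: 5 matching b row(s), so 5 row(s) emitted.
- uid=7: 4 matching b row(s), so 4 row(s) emitted.
- uid=7: 4 matching b row(s), so 4 row(s) emitted.
- uid=2: 4 matching b row(s), so 4 row(s) emitted.
- uid=5: 5 matching b row(s), so 5 row(s) emitted.
- uid=NULL: no b row matches, row kept with b columns NULL.
- uid=2: 4 matching b row(s), so 4 row(s) emitted.
Total: 26 matched + 1 padded = 27 rows.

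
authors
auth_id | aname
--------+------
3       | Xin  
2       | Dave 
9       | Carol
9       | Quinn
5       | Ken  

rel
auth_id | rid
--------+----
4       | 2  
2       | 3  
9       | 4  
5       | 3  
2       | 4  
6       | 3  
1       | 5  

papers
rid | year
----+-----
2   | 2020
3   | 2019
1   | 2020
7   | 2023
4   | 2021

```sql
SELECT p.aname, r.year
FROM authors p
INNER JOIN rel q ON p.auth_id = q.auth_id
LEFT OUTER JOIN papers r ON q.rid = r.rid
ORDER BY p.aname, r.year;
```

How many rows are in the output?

Step 1 — p INNER JOIN q on auth_id → 5 row(s).
Then LEFT JOIN `papers r` on rid: each of those 5 rows is kept; rows whose q.rid has no match in r get NULL for r's columns.
Result: 5 row(s).

5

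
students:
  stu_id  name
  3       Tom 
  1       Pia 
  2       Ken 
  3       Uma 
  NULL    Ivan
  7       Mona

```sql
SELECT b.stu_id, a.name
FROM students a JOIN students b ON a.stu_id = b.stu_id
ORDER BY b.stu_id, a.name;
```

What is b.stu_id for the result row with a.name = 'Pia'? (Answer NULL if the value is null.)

1

INNER JOIN keeps only pairs where the ON condition holds.
Matching on a.stu_id = b.stu_id. A NULL in a compared column never satisfies the condition.
- stu_id=3: 2 matching b row(s), so 2 row(s) emitted.
- stu_id=1: 1 matching b row(s), so 1 row(s) emitted.
- stu_id=2: 1 matching b row(s), so 1 row(s) emitted.
- stu_id=3: 2 matching b row(s), so 2 row(s) emitted.
- stu_id=NULL: no matching b row, dropped.
- stu_id=7: 1 matching b row(s), so 1 row(s) emitted.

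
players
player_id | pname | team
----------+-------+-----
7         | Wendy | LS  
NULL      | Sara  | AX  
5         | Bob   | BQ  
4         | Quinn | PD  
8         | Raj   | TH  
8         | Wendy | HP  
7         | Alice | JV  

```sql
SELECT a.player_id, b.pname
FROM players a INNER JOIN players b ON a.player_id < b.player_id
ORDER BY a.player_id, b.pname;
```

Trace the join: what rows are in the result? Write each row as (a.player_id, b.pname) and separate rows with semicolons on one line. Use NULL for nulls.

INNER JOIN keeps only pairs where the ON condition holds.
Matching on a.player_id < b.player_id. A NULL in a compared column never satisfies the condition.
Matched pairs: 13.

(4, Alice); (4, Bob); (4, Raj); (4, Wendy); (4, Wendy); (5, Alice); (5, Raj); (5, Wendy); (5, Wendy); (7, Raj); (7, Raj); (7, Wendy); (7, Wendy)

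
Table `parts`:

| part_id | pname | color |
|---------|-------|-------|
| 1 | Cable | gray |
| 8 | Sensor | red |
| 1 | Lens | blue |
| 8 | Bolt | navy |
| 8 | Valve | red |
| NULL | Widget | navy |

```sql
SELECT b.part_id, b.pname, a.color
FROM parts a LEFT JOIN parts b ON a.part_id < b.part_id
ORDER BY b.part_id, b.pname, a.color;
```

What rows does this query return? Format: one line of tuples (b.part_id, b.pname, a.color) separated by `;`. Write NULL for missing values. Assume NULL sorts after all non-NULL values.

(8, Bolt, blue); (8, Bolt, gray); (8, Sensor, blue); (8, Sensor, gray); (8, Valve, blue); (8, Valve, gray); (NULL, NULL, navy); (NULL, NULL, navy); (NULL, NULL, red); (NULL, NULL, red)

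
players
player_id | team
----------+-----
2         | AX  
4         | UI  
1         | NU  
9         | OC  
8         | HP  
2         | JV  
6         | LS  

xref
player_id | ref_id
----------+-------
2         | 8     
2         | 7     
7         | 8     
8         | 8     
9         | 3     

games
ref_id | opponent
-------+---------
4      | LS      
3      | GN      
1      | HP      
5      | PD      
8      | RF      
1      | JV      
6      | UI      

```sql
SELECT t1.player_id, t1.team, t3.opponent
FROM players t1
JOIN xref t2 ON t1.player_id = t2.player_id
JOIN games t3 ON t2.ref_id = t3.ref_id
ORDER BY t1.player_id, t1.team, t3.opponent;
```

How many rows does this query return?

4

Joins associate left-to-right: players INNER JOIN xref on player_id gives 6 intermediate row(s).
Then INNER JOIN `games t3` on ref_id: keep only rows whose t2.ref_id appears in t3.
Result: 4 row(s).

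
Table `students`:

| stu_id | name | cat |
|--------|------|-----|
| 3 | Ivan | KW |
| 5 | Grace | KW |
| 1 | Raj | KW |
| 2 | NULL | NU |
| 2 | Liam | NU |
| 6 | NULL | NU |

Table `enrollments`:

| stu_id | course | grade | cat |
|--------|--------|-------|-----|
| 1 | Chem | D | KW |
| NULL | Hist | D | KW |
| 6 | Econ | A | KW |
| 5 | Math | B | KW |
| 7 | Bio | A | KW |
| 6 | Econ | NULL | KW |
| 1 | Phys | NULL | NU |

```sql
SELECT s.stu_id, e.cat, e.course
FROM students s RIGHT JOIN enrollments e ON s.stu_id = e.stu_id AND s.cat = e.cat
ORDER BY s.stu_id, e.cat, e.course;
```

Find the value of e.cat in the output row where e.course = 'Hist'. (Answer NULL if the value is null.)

RIGHT JOIN keeps every row from `enrollments`; unmatched rows get NULL for `students`'s columns.
Matching on s.stu_id = e.stu_id AND s.cat = e.cat. A NULL in a compared column never satisfies the condition.
- s row (stu_id=3, cat=KW): no match.
- s row (stu_id=5, cat=KW): matches 1 e row(s) → 1 output row(s).
- s row (stu_id=1, cat=KW): matches 1 e row(s) → 1 output row(s).
- s row (stu_id=2, cat=NU): no match.
- s row (stu_id=2, cat=NU): no match.
- s row (stu_id=6, cat=NU): no match.
- 5 e row(s) had no s match → kept, s columns NULL.

KW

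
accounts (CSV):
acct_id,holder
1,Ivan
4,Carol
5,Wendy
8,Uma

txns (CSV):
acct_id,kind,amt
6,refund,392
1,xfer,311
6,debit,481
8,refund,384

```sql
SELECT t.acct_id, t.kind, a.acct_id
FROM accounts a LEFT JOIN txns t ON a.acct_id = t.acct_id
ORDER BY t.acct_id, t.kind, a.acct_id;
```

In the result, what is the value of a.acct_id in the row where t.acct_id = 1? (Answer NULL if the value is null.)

1

LEFT JOIN keeps every row from `accounts`; unmatched rows get NULL for `txns`'s columns.
Matching on a.acct_id = t.acct_id.
- a row (acct_id=1): matches 1 t row(s) → 1 output row(s).
- a row (acct_id=4): no match → kept, t columns NULL.
- a row (acct_id=5): no match → kept, t columns NULL.
- a row (acct_id=8): matches 1 t row(s) → 1 output row(s).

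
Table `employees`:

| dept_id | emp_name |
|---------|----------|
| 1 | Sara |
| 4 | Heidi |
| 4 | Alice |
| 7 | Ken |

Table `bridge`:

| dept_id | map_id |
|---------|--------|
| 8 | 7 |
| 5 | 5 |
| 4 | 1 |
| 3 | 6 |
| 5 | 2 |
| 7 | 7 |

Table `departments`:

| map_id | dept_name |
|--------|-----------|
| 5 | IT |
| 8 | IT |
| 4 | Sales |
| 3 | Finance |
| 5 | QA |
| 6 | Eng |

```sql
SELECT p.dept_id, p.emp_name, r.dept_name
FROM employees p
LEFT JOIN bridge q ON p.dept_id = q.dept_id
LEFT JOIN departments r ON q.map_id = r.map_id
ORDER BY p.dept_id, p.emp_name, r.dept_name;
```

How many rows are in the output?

Evaluate left to right. First `employees p LEFT JOIN bridge q` on dept_id: 4 row(s).
Then LEFT JOIN `departments r` on map_id: each of those 4 rows is kept; rows whose q.map_id has no match in r get NULL for r's columns.
Result: 4 row(s).

4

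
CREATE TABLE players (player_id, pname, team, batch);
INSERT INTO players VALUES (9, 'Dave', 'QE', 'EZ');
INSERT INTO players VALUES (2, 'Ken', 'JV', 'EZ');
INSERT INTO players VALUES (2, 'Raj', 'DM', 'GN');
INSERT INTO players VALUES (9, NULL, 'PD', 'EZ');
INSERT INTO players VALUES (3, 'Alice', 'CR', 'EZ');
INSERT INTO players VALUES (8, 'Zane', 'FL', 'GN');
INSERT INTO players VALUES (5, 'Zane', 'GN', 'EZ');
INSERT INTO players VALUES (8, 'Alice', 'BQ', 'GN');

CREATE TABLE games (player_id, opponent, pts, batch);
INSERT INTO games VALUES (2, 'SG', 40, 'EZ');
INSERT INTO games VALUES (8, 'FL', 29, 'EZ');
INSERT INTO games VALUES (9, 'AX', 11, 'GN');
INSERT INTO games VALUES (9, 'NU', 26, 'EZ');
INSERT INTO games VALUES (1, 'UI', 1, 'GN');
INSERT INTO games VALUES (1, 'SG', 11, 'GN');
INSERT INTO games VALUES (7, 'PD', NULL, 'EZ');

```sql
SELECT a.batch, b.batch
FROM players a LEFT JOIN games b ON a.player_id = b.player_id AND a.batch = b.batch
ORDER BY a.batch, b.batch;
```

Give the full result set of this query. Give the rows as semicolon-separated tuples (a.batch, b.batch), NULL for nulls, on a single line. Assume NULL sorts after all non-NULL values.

LEFT JOIN keeps every row from `players`; unmatched rows get NULL for `games`'s columns.
Matching on a.player_id = b.player_id AND a.batch = b.batch.
Matched pairs: 3; unmatched a rows kept: 5.

(EZ, EZ); (EZ, EZ); (EZ, EZ); (EZ, NULL); (EZ, NULL); (GN, NULL); (GN, NULL); (GN, NULL)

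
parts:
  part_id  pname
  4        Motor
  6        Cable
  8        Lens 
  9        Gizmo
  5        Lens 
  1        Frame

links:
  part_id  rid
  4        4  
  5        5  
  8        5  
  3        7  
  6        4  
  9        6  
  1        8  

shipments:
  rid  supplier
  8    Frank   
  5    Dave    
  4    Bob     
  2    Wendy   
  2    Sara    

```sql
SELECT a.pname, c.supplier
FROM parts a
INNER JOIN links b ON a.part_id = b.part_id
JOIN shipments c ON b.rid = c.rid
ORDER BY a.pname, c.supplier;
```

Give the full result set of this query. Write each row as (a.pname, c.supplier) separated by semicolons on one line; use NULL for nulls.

(Cable, Bob); (Frame, Frank); (Lens, Dave); (Lens, Dave); (Motor, Bob)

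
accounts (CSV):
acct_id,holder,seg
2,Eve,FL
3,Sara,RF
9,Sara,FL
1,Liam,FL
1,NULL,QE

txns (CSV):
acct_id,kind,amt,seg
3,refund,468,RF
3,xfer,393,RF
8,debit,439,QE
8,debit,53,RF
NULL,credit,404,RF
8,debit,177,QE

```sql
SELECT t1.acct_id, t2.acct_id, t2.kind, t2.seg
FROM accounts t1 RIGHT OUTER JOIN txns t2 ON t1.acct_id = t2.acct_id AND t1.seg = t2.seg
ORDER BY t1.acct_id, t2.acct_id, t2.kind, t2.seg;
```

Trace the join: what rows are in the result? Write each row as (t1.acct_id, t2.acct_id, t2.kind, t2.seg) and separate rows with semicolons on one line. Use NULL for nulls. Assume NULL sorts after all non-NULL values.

(3, 3, refund, RF); (3, 3, xfer, RF); (NULL, 8, debit, QE); (NULL, 8, debit, QE); (NULL, 8, debit, RF); (NULL, NULL, credit, RF)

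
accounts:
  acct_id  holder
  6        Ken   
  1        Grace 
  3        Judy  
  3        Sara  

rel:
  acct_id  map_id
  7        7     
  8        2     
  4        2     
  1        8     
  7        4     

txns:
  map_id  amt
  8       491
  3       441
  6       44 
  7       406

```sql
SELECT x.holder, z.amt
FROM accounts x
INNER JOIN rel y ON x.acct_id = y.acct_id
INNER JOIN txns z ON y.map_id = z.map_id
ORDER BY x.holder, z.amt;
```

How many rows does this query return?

1

Joins associate left-to-right: accounts INNER JOIN rel on acct_id gives 1 intermediate row(s).
Then INNER JOIN `txns z` on map_id: keep only rows whose y.map_id appears in z.
Result: 1 row(s).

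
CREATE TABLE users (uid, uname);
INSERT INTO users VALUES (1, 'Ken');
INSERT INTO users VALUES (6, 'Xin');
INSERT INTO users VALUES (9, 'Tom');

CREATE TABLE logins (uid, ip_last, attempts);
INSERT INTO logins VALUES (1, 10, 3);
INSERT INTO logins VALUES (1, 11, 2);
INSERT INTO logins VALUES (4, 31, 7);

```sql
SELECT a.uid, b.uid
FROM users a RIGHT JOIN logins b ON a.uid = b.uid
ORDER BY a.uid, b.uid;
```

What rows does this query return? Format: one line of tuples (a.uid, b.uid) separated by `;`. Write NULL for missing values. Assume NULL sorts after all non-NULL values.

RIGHT JOIN keeps every row from `logins`; unmatched rows get NULL for `users`'s columns.
Matching on a.uid = b.uid.
- a (uid=1) pairs with 2 row(s) of b.
- a (uid=6) has no partner in b.
- a (uid=9) has no partner in b.
- 1 b row(s) had no a match → kept, a columns NULL.
After projecting and ordering:
a.uid | b.uid
1 | 1
1 | 1
NULL | 4

(1, 1); (1, 1); (NULL, 4)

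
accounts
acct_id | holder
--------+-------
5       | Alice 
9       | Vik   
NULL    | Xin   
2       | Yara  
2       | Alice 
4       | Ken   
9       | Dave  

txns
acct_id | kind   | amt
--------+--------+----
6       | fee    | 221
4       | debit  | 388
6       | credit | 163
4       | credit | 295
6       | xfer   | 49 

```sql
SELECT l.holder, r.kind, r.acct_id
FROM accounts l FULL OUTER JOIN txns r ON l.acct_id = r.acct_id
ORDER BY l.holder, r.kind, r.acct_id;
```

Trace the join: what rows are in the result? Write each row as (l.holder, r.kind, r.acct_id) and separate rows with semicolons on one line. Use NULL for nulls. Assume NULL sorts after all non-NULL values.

(Alice, NULL, NULL); (Alice, NULL, NULL); (Dave, NULL, NULL); (Ken, credit, 4); (Ken, debit, 4); (Vik, NULL, NULL); (Xin, NULL, NULL); (Yara, NULL, NULL); (NULL, credit, 6); (NULL, fee, 6); (NULL, xfer, 6)

FULL OUTER JOIN keeps every row from both sides; unmatched rows get NULL for the other side's columns.
Matching on l.acct_id = r.acct_id. A NULL in a compared column never satisfies the condition.
- l row (acct_id=5): no match → kept, r columns NULL.
- l row (acct_id=9): no match → kept, r columns NULL.
- l row (acct_id=NULL): no match → kept, r columns NULL.
- l row (acct_id=2): no match → kept, r columns NULL.
- l row (acct_id=2): no match → kept, r columns NULL.
- l row (acct_id=4): matches 2 r row(s) → 2 output row(s).
- l row (acct_id=9): no match → kept, r columns NULL.
- 3 r row(s) had no l match → kept, l columns NULL.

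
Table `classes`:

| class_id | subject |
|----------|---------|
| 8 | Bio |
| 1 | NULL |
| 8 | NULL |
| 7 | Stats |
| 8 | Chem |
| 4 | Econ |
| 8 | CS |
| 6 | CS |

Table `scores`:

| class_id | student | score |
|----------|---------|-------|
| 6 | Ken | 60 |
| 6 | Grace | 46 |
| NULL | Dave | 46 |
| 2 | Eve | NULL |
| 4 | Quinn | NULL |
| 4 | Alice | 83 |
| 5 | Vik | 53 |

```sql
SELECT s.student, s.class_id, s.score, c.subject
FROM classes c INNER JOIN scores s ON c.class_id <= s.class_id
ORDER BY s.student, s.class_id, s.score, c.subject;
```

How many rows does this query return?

INNER JOIN keeps only pairs where the ON condition holds.
Matching on c.class_id <= s.class_id. A NULL in a compared column never satisfies the condition.
- c[0] class_id=8 → no match; dropped.
- c[1] class_id=1 → 6 match(es) in s → 6 row(s).
- c[2] class_id=8 → no match; dropped.
- c[3] class_id=7 → no match; dropped.
- c[4] class_id=8 → no match; dropped.
- c[5] class_id=4 → 5 match(es) in s → 5 row(s).
- c[6] class_id=8 → no match; dropped.
- c[7] class_id=6 → 2 match(es) in s → 2 row(s).
Total: 13 rows.

13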